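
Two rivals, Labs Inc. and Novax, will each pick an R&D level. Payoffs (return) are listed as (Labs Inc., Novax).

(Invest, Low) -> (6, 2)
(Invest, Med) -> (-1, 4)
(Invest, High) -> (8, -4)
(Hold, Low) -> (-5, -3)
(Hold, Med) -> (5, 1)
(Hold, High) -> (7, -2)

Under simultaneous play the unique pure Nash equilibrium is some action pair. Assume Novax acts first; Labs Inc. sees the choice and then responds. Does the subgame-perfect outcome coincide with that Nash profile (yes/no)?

Backward induction with Novax moving first.
- Low: BR = Invest, leader payoff 2.
- Med: BR = Hold, leader payoff 1.
- High: BR = Invest, leader payoff -4.
Maximizing over 2, 1, -4, Novax chooses Low. Subgame-perfect outcome: (Invest, Low) with payoffs (6, 2).
Now find the simultaneous Nash equilibrium.
Labs Inc.'s best replies: Low→Invest; Med→Hold; High→Invest.
Novax's best replies: Invest→Med; Hold→Med.
Only (Hold, Med) has each player best-responding; Nash payoffs (5, 1).
Sequential outcome (Invest, Low) differs from the Nash profile (Hold, Med).

no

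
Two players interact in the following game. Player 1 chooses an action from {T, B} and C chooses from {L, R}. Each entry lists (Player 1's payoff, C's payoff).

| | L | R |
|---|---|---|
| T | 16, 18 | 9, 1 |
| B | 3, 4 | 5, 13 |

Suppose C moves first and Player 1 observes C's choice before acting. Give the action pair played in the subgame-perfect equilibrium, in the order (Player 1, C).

(T, L)

Work backward from Player 1's decision.
- L: Player 1 compares 16, 3 and picks T; C would get 18.
- R: Player 1 compares 9, 5 and picks T; C would get 1.
Maximizing over 18, 1, C chooses L. Subgame-perfect outcome: (T, L) with payoffs (16, 18).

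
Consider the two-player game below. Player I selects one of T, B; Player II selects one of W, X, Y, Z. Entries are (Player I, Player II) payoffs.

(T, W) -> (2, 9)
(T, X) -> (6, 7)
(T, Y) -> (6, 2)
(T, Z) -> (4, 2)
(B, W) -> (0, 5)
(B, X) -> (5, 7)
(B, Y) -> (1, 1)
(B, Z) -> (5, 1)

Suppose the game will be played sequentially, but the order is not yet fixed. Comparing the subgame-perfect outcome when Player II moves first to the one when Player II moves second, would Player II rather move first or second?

If Player I leads: Player II's best replies are T→W, B→X; Player I's induced payoffs 2, 5; outcome (B, X), payoffs (5, 7).
If Player II leads: Player I's best replies are W→T, X→T, Y→T, Z→B; Player II's induced payoffs 9, 7, 2, 1; outcome (T, W), payoffs (2, 9).
Player II gets 9 moving first and 7 moving second, so Player II prefers to move first.

first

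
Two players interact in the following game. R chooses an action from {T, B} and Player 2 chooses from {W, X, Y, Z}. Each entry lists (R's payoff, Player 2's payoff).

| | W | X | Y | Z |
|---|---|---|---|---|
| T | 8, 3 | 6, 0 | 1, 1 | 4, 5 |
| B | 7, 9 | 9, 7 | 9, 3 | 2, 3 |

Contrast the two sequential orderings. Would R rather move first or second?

If R leads: Player 2's best replies are T→Z, B→W; R's induced payoffs 4, 7; outcome (B, W), payoffs (7, 9).
If Player 2 leads: R's best replies are W→T, X→B, Y→B, Z→T; Player 2's induced payoffs 3, 7, 3, 5; outcome (B, X), payoffs (9, 7).
R gets 7 moving first and 9 moving second, so R prefers to move second.

second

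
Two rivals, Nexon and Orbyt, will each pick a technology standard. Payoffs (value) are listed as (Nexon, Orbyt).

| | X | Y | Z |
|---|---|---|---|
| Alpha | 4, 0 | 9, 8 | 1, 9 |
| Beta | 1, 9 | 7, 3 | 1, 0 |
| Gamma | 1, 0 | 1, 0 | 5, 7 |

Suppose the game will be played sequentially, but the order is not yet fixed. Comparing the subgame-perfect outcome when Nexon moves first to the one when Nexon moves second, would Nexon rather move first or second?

If Nexon leads: Orbyt's best replies are Alpha→Z, Beta→X, Gamma→Z; Nexon's induced payoffs 1, 1, 5; outcome (Gamma, Z), payoffs (5, 7).
If Orbyt leads: Nexon's best replies are X→Alpha, Y→Alpha, Z→Gamma; Orbyt's induced payoffs 0, 8, 7; outcome (Alpha, Y), payoffs (9, 8).
Nexon gets 5 moving first and 9 moving second, so Nexon prefers to move second.

second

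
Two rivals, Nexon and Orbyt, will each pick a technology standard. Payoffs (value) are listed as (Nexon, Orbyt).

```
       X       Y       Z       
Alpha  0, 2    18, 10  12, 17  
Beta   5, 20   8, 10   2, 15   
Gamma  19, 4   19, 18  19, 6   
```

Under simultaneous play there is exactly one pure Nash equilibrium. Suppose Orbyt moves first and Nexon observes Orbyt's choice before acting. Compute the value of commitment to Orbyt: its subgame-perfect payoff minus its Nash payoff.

0

Nexon best-responds to each possible Orbyt move:
- X: Nexon compares 0, 5, 19 and picks Gamma; Orbyt would get 4.
- Y: Nexon compares 18, 8, 19 and picks Gamma; Orbyt would get 18.
- Z: Nexon compares 12, 2, 19 and picks Gamma; Orbyt would get 6.
Maximizing over 4, 18, 6, Orbyt chooses Y. Subgame-perfect outcome: (Gamma, Y) with payoffs (19, 18).
For the simultaneous game, intersect best replies.
Nexon's best replies: X→Gamma; Y→Gamma; Z→Gamma.
Orbyt's best replies: Alpha→Z; Beta→X; Gamma→Y.
The unique mutual best reply is (Gamma, Y), giving (19, 18).
Orbyt's commitment gain: 18 − 18 = 0.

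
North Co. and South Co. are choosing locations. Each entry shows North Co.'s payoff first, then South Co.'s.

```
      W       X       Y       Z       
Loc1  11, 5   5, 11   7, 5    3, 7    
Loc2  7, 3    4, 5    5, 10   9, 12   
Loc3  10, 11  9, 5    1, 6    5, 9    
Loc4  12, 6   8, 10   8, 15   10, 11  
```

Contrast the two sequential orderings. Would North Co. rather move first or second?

If North Co. leads: South Co.'s best replies are Loc1→X, Loc2→Z, Loc3→W, Loc4→Y; North Co.'s induced payoffs 5, 9, 10, 8; outcome (Loc3, W), payoffs (10, 11).
If South Co. leads: North Co.'s best replies are W→Loc4, X→Loc3, Y→Loc4, Z→Loc4; South Co.'s induced payoffs 6, 5, 15, 11; outcome (Loc4, Y), payoffs (8, 15).
North Co. gets 10 moving first and 8 moving second, so North Co. prefers to move first.

first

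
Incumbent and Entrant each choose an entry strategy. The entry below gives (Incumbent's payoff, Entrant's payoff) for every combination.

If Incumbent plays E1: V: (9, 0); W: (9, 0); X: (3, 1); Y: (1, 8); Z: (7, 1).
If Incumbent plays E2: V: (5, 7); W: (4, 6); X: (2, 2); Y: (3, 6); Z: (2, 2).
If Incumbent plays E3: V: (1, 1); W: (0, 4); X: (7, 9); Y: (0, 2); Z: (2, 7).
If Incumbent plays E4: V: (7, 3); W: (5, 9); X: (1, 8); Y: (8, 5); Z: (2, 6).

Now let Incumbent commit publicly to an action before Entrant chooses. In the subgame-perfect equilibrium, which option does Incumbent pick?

Work backward from Entrant's decision.
- E1 → Entrant plays Y (best of 0, 0, 1, 8, 1); Incumbent gets 1.
- E2 → Entrant plays V (best of 7, 6, 2, 6, 2); Incumbent gets 5.
- E3 → Entrant plays X (best of 1, 4, 9, 2, 7); Incumbent gets 7.
- E4 → Entrant plays W (best of 3, 9, 8, 5, 6); Incumbent gets 5.
Among 1, 5, 7, 5, the best is 7 at E3. Subgame-perfect outcome: (E3, X) with payoffs (7, 9).

E3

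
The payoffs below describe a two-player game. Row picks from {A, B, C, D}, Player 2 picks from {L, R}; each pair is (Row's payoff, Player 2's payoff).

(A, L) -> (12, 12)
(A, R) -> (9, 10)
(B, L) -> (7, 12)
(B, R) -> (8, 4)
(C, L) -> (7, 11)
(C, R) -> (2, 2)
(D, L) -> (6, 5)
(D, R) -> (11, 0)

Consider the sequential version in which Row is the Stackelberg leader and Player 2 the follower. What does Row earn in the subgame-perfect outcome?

Backward induction with Row moving first.
- A: BR = L, leader payoff 12.
- B: BR = L, leader payoff 7.
- C: BR = L, leader payoff 7.
- D: BR = L, leader payoff 6.
Among 12, 7, 7, 6, the best is 12 at A. Subgame-perfect outcome: (A, L) with payoffs (12, 12).

12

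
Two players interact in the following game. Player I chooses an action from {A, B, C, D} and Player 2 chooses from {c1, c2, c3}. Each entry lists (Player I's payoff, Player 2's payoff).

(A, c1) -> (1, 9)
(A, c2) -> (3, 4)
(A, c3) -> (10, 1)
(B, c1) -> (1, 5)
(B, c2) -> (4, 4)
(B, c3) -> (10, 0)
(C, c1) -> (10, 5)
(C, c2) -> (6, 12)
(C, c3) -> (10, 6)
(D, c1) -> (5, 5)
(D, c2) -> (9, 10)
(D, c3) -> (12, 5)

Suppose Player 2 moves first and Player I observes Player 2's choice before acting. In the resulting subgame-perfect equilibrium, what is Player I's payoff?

9

Player I best-responds to each possible Player 2 move:
- c1: Player I compares 1, 1, 10, 5 and picks C; Player 2 would get 5.
- c2: Player I compares 3, 4, 6, 9 and picks D; Player 2 would get 10.
- c3: Player I compares 10, 10, 10, 12 and picks D; Player 2 would get 5.
Maximizing over 5, 10, 5, Player 2 chooses c2. Subgame-perfect outcome: (D, c2) with payoffs (9, 10).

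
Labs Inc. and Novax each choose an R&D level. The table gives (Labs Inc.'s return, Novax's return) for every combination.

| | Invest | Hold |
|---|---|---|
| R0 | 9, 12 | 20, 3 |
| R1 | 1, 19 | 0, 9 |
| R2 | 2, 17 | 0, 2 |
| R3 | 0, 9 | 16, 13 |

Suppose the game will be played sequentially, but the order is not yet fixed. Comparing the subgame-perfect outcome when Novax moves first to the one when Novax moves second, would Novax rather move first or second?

If Labs Inc. leads: Novax's best replies are R0→Invest, R1→Invest, R2→Invest, R3→Hold; Labs Inc.'s induced payoffs 9, 1, 2, 16; outcome (R3, Hold), payoffs (16, 13).
If Novax leads: Labs Inc.'s best replies are Invest→R0, Hold→R0; Novax's induced payoffs 12, 3; outcome (R0, Invest), payoffs (9, 12).
Novax gets 12 moving first and 13 moving second, so Novax prefers to move second.

second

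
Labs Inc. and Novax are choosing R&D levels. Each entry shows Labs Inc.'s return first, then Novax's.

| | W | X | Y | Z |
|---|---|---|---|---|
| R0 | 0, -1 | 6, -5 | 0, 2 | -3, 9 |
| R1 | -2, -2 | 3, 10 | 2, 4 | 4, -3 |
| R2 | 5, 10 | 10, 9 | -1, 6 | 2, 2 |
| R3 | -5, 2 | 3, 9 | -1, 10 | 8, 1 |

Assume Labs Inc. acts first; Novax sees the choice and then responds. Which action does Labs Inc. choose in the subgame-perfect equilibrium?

R2

Backward induction with Labs Inc. moving first.
- R0: BR = Z, leader payoff -3.
- R1: BR = X, leader payoff 3.
- R2: BR = W, leader payoff 5.
- R3: BR = Y, leader payoff -1.
Maximizing over -3, 3, 5, -1, Labs Inc. chooses R2. Subgame-perfect outcome: (R2, W) with payoffs (5, 10).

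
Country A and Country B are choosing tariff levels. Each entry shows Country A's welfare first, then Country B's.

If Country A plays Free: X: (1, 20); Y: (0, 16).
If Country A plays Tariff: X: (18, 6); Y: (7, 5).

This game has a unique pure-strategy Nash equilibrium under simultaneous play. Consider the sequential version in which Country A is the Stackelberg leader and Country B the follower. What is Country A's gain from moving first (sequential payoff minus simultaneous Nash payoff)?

0

Solve by backward induction (Country A leads).
- Free: BR = X, leader payoff 1.
- Tariff: BR = X, leader payoff 18.
Among 1, 18, the best is 18 at Tariff. Subgame-perfect outcome: (Tariff, X) with payoffs (18, 6).
Under simultaneous play:
Country A's best replies: X→Tariff; Y→Tariff.
Country B's best replies: Free→X; Tariff→X.
The unique mutual best reply is (Tariff, X), giving (18, 6).
Country A's commitment gain: 18 − 18 = 0.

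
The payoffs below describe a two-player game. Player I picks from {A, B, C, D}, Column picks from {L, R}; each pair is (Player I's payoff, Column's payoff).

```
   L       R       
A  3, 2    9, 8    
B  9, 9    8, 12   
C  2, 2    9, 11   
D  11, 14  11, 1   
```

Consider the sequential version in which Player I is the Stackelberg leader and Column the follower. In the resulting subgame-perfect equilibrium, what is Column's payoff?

Column best-responds to each possible Player I move:
- A: Column compares 2, 8 and picks R; Player I would get 9.
- B: Column compares 9, 12 and picks R; Player I would get 8.
- C: Column compares 2, 11 and picks R; Player I would get 9.
- D: Column compares 14, 1 and picks L; Player I would get 11.
Maximizing over 9, 8, 9, 11, Player I chooses D. Subgame-perfect outcome: (D, L) with payoffs (11, 14).

14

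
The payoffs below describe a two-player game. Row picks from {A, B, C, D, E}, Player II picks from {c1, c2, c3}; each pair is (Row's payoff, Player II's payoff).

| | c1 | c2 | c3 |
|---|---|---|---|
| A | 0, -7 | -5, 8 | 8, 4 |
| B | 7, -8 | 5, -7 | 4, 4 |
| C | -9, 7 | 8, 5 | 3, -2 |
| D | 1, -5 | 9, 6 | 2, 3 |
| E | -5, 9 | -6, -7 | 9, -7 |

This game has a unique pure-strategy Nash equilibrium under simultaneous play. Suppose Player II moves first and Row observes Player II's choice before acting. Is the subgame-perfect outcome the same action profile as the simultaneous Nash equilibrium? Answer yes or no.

yes

Backward induction with Player II moving first.
- c1 → Row plays B (best of 0, 7, -9, 1, -5); Player II gets -8.
- c2 → Row plays D (best of -5, 5, 8, 9, -6); Player II gets 6.
- c3 → Row plays E (best of 8, 4, 3, 2, 9); Player II gets -7.
Player II's induced payoffs are -8, 6, -7, so Player II commits to c2. Subgame-perfect outcome: (D, c2) with payoffs (9, 6).
Under simultaneous play:
Row's best replies: c1→B; c2→D; c3→E.
Player II's best replies: A→c2; B→c3; C→c1; D→c2; E→c1.
The unique mutual best reply is (D, c2), giving (9, 6).
Sequential outcome (D, c2) coincides with the Nash profile (D, c2).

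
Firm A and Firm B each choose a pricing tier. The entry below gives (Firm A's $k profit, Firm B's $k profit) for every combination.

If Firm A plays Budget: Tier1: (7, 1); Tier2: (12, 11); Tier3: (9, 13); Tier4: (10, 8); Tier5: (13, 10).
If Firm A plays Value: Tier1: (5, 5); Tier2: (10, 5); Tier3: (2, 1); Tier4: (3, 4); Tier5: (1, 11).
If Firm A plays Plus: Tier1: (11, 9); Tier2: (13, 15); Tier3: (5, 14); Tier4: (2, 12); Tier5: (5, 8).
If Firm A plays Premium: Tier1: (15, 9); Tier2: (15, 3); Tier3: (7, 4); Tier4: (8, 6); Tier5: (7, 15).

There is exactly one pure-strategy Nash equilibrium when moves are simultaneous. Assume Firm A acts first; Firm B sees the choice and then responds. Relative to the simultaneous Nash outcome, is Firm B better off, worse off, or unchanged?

Work backward from Firm B's decision.
- Budget: BR = Tier3, leader payoff 9.
- Value: BR = Tier5, leader payoff 1.
- Plus: BR = Tier2, leader payoff 13.
- Premium: BR = Tier5, leader payoff 7.
Among 9, 1, 13, 7, the best is 13 at Plus. Subgame-perfect outcome: (Plus, Tier2) with payoffs (13, 15).
Now find the simultaneous Nash equilibrium.
Firm A's best replies: Tier1→Premium; Tier2→Premium; Tier3→Budget; Tier4→Budget; Tier5→Budget.
Firm B's best replies: Budget→Tier3; Value→Tier5; Plus→Tier2; Premium→Tier5.
Only (Budget, Tier3) has each player best-responding; Nash payoffs (9, 13).
Firm B earns 15 sequentially versus 13 at the Nash outcome: better off.

better off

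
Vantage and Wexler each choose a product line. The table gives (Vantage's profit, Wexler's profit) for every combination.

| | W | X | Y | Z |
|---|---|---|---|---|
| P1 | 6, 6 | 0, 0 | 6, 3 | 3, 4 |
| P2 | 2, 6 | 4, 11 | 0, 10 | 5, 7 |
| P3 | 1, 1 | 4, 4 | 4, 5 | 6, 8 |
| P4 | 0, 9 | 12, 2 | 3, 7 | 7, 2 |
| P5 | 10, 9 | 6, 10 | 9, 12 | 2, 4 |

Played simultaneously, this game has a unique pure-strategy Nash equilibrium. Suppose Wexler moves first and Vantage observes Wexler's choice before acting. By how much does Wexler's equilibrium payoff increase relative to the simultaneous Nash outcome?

0

Solve by backward induction (Wexler leads).
- W → Vantage plays P5 (best of 6, 2, 1, 0, 10); Wexler gets 9.
- X → Vantage plays P4 (best of 0, 4, 4, 12, 6); Wexler gets 2.
- Y → Vantage plays P5 (best of 6, 0, 4, 3, 9); Wexler gets 12.
- Z → Vantage plays P4 (best of 3, 5, 6, 7, 2); Wexler gets 2.
Among 9, 2, 12, 2, the best is 12 at Y. Subgame-perfect outcome: (P5, Y) with payoffs (9, 12).
Now find the simultaneous Nash equilibrium.
Vantage's best replies: W→P5; X→P4; Y→P5; Z→P4.
Wexler's best replies: P1→W; P2→X; P3→Z; P4→W; P5→Y.
Only (P5, Y) has each player best-responding; Nash payoffs (9, 12).
Wexler's commitment gain: 12 − 12 = 0.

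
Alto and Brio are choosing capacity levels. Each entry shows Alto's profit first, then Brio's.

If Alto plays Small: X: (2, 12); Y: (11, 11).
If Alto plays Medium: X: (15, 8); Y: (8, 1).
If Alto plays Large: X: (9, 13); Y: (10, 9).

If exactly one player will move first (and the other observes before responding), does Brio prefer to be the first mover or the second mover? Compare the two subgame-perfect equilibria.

first

If Alto leads: Brio's best replies are Small→X, Medium→X, Large→X; Alto's induced payoffs 2, 15, 9; outcome (Medium, X), payoffs (15, 8).
If Brio leads: Alto's best replies are X→Medium, Y→Small; Brio's induced payoffs 8, 11; outcome (Small, Y), payoffs (11, 11).
Brio gets 11 moving first and 8 moving second, so Brio prefers to move first.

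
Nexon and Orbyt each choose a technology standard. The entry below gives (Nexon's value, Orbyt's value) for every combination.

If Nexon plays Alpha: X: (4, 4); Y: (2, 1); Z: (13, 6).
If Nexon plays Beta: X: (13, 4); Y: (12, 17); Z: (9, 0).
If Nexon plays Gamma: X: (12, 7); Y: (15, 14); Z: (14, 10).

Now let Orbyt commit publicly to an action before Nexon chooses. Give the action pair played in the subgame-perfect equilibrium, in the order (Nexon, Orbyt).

(Gamma, Y)

Nexon best-responds to each possible Orbyt move:
- X: BR = Beta, leader payoff 4.
- Y: BR = Gamma, leader payoff 14.
- Z: BR = Gamma, leader payoff 10.
Among 4, 14, 10, the best is 14 at Y. Subgame-perfect outcome: (Gamma, Y) with payoffs (15, 14).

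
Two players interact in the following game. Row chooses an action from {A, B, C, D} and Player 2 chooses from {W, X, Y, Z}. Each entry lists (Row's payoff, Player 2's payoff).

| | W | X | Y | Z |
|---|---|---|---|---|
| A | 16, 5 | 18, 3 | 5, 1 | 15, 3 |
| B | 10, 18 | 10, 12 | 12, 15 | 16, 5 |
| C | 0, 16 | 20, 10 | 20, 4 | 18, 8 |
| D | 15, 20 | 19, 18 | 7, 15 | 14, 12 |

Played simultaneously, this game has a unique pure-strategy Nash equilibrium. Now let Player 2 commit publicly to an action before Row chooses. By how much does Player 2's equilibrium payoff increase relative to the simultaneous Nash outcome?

Backward induction with Player 2 moving first.
- W: BR = A, leader payoff 5.
- X: BR = C, leader payoff 10.
- Y: BR = C, leader payoff 4.
- Z: BR = C, leader payoff 8.
Player 2's induced payoffs are 5, 10, 4, 8, so Player 2 commits to X. Subgame-perfect outcome: (C, X) with payoffs (20, 10).
Under simultaneous play:
Row's best replies: W→A; X→C; Y→C; Z→C.
Player 2's best replies: A→W; B→W; C→W; D→W.
The unique mutual best reply is (A, W), giving (16, 5).
Player 2's commitment gain: 10 − 5 = 5.

5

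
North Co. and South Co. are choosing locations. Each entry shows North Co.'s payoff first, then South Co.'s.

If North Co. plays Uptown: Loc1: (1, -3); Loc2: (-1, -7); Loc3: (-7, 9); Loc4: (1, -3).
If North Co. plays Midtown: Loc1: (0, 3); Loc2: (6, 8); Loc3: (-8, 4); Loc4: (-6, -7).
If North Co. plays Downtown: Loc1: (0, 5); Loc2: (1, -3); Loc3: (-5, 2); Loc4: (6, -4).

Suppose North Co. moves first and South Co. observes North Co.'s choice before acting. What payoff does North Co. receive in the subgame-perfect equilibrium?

Backward induction with North Co. moving first.
- Uptown: South Co. compares -3, -7, 9, -3 and picks Loc3; North Co. would get -7.
- Midtown: South Co. compares 3, 8, 4, -7 and picks Loc2; North Co. would get 6.
- Downtown: South Co. compares 5, -3, 2, -4 and picks Loc1; North Co. would get 0.
Maximizing over -7, 6, 0, North Co. chooses Midtown. Subgame-perfect outcome: (Midtown, Loc2) with payoffs (6, 8).

6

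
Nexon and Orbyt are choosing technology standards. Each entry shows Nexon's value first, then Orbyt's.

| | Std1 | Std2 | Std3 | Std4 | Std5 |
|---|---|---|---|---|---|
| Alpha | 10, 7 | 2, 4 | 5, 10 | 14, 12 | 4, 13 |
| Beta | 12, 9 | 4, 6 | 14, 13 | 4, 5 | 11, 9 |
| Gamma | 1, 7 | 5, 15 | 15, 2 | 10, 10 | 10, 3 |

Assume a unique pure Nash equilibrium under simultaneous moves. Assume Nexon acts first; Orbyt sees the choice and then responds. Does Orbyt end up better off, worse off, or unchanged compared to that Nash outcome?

worse off

Orbyt best-responds to each possible Nexon move:
- Alpha: Orbyt compares 7, 4, 10, 12, 13 and picks Std5; Nexon would get 4.
- Beta: Orbyt compares 9, 6, 13, 5, 9 and picks Std3; Nexon would get 14.
- Gamma: Orbyt compares 7, 15, 2, 10, 3 and picks Std2; Nexon would get 5.
Nexon's induced payoffs are 4, 14, 5, so Nexon commits to Beta. Subgame-perfect outcome: (Beta, Std3) with payoffs (14, 13).
For the simultaneous game, intersect best replies.
Nexon's best replies: Std1→Beta; Std2→Gamma; Std3→Gamma; Std4→Alpha; Std5→Beta.
Orbyt's best replies: Alpha→Std5; Beta→Std3; Gamma→Std2.
The unique mutual best reply is (Gamma, Std2), giving (5, 15).
Orbyt earns 13 sequentially versus 15 at the Nash outcome: worse off.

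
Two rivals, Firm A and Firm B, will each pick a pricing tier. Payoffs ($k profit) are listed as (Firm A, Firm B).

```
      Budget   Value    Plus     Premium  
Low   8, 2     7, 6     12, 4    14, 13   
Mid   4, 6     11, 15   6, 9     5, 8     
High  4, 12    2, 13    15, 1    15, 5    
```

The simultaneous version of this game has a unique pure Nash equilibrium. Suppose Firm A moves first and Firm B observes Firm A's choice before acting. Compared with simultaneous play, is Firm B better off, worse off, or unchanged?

Backward induction with Firm A moving first.
- Low: Firm B compares 2, 6, 4, 13 and picks Premium; Firm A would get 14.
- Mid: Firm B compares 6, 15, 9, 8 and picks Value; Firm A would get 11.
- High: Firm B compares 12, 13, 1, 5 and picks Value; Firm A would get 2.
Firm A's induced payoffs are 14, 11, 2, so Firm A commits to Low. Subgame-perfect outcome: (Low, Premium) with payoffs (14, 13).
Under simultaneous play:
Firm A's best replies: Budget→Low; Value→Mid; Plus→High; Premium→High.
Firm B's best replies: Low→Premium; Mid→Value; High→Value.
The unique mutual best reply is (Mid, Value), giving (11, 15).
Firm B earns 13 sequentially versus 15 at the Nash outcome: worse off.

worse off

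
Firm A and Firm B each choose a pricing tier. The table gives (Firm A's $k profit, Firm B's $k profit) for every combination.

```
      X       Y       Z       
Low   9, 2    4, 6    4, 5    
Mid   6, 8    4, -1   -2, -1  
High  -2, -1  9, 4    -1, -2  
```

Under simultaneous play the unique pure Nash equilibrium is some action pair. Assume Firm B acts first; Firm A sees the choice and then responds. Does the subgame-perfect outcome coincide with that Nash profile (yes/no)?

Firm A best-responds to each possible Firm B move:
- X: Firm A compares 9, 6, -2 and picks Low; Firm B would get 2.
- Y: Firm A compares 4, 4, 9 and picks High; Firm B would get 4.
- Z: Firm A compares 4, -2, -1 and picks Low; Firm B would get 5.
Among 2, 4, 5, the best is 5 at Z. Subgame-perfect outcome: (Low, Z) with payoffs (4, 5).
Now find the simultaneous Nash equilibrium.
Firm A's best replies: X→Low; Y→High; Z→Low.
Firm B's best replies: Low→Y; Mid→X; High→Y.
Only (High, Y) has each player best-responding; Nash payoffs (9, 4).
Sequential outcome (Low, Z) differs from the Nash profile (High, Y).

no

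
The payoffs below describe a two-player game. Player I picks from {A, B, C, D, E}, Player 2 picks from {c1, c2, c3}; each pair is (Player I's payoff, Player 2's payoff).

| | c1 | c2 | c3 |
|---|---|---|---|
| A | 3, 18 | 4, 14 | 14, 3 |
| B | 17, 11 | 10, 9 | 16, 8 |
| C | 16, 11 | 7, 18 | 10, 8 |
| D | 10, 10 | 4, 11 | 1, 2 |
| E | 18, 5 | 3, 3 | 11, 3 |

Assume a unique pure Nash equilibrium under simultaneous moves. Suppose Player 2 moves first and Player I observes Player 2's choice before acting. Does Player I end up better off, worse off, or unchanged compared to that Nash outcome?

Player I best-responds to each possible Player 2 move:
- c1 → Player I plays E (best of 3, 17, 16, 10, 18); Player 2 gets 5.
- c2 → Player I plays B (best of 4, 10, 7, 4, 3); Player 2 gets 9.
- c3 → Player I plays B (best of 14, 16, 10, 1, 11); Player 2 gets 8.
Player 2's induced payoffs are 5, 9, 8, so Player 2 commits to c2. Subgame-perfect outcome: (B, c2) with payoffs (10, 9).
For the simultaneous game, intersect best replies.
Player I's best replies: c1→E; c2→B; c3→B.
Player 2's best replies: A→c1; B→c1; C→c2; D→c2; E→c1.
The unique mutual best reply is (E, c1), giving (18, 5).
Player I earns 10 sequentially versus 18 at the Nash outcome: worse off.

worse off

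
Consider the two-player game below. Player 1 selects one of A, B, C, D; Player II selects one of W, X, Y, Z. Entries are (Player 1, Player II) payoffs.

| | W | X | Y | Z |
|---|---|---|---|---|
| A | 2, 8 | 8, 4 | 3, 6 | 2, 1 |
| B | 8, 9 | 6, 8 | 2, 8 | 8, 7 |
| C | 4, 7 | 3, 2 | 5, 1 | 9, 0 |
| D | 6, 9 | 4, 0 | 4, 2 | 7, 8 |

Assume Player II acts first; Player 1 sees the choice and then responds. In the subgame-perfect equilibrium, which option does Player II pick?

W

Player 1 best-responds to each possible Player II move:
- W → Player 1 plays B (best of 2, 8, 4, 6); Player II gets 9.
- X → Player 1 plays A (best of 8, 6, 3, 4); Player II gets 4.
- Y → Player 1 plays C (best of 3, 2, 5, 4); Player II gets 1.
- Z → Player 1 plays C (best of 2, 8, 9, 7); Player II gets 0.
Player II's induced payoffs are 9, 4, 1, 0, so Player II commits to W. Subgame-perfect outcome: (B, W) with payoffs (8, 9).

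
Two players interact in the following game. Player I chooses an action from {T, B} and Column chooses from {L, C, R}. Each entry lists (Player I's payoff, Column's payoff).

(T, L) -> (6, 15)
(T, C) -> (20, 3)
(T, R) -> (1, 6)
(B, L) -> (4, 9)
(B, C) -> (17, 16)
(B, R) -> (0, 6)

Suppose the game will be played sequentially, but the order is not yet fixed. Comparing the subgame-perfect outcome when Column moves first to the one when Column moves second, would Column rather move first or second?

If Player I leads: Column's best replies are T→L, B→C; Player I's induced payoffs 6, 17; outcome (B, C), payoffs (17, 16).
If Column leads: Player I's best replies are L→T, C→T, R→T; Column's induced payoffs 15, 3, 6; outcome (T, L), payoffs (6, 15).
Column gets 15 moving first and 16 moving second, so Column prefers to move second.

second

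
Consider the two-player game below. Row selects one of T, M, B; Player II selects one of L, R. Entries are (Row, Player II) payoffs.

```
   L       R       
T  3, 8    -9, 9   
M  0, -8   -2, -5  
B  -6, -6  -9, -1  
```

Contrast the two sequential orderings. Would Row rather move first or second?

If Row leads: Player II's best replies are T→R, M→R, B→R; Row's induced payoffs -9, -2, -9; outcome (M, R), payoffs (-2, -5).
If Player II leads: Row's best replies are L→T, R→M; Player II's induced payoffs 8, -5; outcome (T, L), payoffs (3, 8).
Row gets -2 moving first and 3 moving second, so Row prefers to move second.

second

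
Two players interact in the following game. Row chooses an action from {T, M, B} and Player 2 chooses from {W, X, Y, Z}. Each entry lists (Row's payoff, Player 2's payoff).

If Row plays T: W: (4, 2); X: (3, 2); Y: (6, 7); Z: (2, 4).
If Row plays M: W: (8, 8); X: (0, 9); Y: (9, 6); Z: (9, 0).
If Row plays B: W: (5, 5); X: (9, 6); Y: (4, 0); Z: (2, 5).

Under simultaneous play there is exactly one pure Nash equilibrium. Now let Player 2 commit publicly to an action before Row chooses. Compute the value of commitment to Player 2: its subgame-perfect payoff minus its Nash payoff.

2

Work backward from Row's decision.
- W: Row compares 4, 8, 5 and picks M; Player 2 would get 8.
- X: Row compares 3, 0, 9 and picks B; Player 2 would get 6.
- Y: Row compares 6, 9, 4 and picks M; Player 2 would get 6.
- Z: Row compares 2, 9, 2 and picks M; Player 2 would get 0.
Maximizing over 8, 6, 6, 0, Player 2 chooses W. Subgame-perfect outcome: (M, W) with payoffs (8, 8).
For the simultaneous game, intersect best replies.
Row's best replies: W→M; X→B; Y→M; Z→M.
Player 2's best replies: T→Y; M→X; B→X.
The unique mutual best reply is (B, X), giving (9, 6).
Player 2's commitment gain: 8 − 6 = 2.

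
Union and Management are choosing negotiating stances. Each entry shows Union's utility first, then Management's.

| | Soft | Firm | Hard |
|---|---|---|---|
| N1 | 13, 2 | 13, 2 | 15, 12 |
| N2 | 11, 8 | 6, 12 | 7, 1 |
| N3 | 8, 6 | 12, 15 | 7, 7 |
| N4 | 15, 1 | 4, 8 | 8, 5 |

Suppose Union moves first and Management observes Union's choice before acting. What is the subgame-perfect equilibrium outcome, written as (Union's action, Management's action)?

(N1, Hard)

Work backward from Management's decision.
- N1: BR = Hard, leader payoff 15.
- N2: BR = Firm, leader payoff 6.
- N3: BR = Firm, leader payoff 12.
- N4: BR = Firm, leader payoff 4.
Maximizing over 15, 6, 12, 4, Union chooses N1. Subgame-perfect outcome: (N1, Hard) with payoffs (15, 12).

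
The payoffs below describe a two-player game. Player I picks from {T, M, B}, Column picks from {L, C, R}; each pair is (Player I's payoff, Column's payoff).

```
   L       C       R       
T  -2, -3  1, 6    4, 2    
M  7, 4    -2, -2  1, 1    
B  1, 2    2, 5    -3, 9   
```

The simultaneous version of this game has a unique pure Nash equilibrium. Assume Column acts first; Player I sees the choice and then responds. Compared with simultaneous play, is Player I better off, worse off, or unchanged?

worse off

Work backward from Player I's decision.
- L: BR = M, leader payoff 4.
- C: BR = B, leader payoff 5.
- R: BR = T, leader payoff 2.
Among 4, 5, 2, the best is 5 at C. Subgame-perfect outcome: (B, C) with payoffs (2, 5).
For the simultaneous game, intersect best replies.
Player I's best replies: L→M; C→B; R→T.
Column's best replies: T→C; M→L; B→R.
The unique mutual best reply is (M, L), giving (7, 4).
Player I earns 2 sequentially versus 7 at the Nash outcome: worse off.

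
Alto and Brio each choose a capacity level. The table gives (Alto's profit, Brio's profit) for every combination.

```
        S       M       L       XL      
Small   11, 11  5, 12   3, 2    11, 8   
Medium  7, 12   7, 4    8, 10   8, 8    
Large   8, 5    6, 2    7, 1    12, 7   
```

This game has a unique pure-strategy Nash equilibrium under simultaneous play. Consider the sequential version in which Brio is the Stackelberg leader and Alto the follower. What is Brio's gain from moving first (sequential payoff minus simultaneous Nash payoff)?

Backward induction with Brio moving first.
- S → Alto plays Small (best of 11, 7, 8); Brio gets 11.
- M → Alto plays Medium (best of 5, 7, 6); Brio gets 4.
- L → Alto plays Medium (best of 3, 8, 7); Brio gets 10.
- XL → Alto plays Large (best of 11, 8, 12); Brio gets 7.
Brio's induced payoffs are 11, 4, 10, 7, so Brio commits to S. Subgame-perfect outcome: (Small, S) with payoffs (11, 11).
For the simultaneous game, intersect best replies.
Alto's best replies: S→Small; M→Medium; L→Medium; XL→Large.
Brio's best replies: Small→M; Medium→S; Large→XL.
Only (Large, XL) has each player best-responding; Nash payoffs (12, 7).
Brio's commitment gain: 11 − 7 = 4.

4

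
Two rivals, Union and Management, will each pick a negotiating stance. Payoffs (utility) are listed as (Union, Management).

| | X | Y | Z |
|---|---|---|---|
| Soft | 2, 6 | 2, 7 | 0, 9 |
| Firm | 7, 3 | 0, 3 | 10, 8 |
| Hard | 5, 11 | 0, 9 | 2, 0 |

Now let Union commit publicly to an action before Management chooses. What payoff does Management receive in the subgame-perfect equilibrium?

Backward induction with Union moving first.
- Soft: BR = Z, leader payoff 0.
- Firm: BR = Z, leader payoff 10.
- Hard: BR = X, leader payoff 5.
Maximizing over 0, 10, 5, Union chooses Firm. Subgame-perfect outcome: (Firm, Z) with payoffs (10, 8).

8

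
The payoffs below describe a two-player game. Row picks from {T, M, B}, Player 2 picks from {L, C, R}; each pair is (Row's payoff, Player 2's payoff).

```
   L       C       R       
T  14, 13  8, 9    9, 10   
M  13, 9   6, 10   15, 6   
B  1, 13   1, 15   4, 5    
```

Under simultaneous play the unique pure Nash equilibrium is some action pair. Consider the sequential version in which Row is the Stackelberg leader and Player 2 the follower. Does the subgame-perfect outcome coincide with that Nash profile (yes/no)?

Backward induction with Row moving first.
- T: BR = L, leader payoff 14.
- M: BR = C, leader payoff 6.
- B: BR = C, leader payoff 1.
Maximizing over 14, 6, 1, Row chooses T. Subgame-perfect outcome: (T, L) with payoffs (14, 13).
Under simultaneous play:
Row's best replies: L→T; C→T; R→M.
Player 2's best replies: T→L; M→C; B→C.
Only (T, L) has each player best-responding; Nash payoffs (14, 13).
Sequential outcome (T, L) coincides with the Nash profile (T, L).

yes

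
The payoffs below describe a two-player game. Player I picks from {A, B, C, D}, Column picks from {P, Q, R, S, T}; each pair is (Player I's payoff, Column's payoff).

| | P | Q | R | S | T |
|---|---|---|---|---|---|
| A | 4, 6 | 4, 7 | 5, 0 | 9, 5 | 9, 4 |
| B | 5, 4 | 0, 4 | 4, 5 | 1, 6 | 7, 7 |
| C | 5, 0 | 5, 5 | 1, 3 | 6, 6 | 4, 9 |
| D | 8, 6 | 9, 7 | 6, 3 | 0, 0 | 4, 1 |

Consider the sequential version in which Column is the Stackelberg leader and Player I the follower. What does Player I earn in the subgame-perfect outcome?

9

Player I best-responds to each possible Column move:
- P: Player I compares 4, 5, 5, 8 and picks D; Column would get 6.
- Q: Player I compares 4, 0, 5, 9 and picks D; Column would get 7.
- R: Player I compares 5, 4, 1, 6 and picks D; Column would get 3.
- S: Player I compares 9, 1, 6, 0 and picks A; Column would get 5.
- T: Player I compares 9, 7, 4, 4 and picks A; Column would get 4.
Column's induced payoffs are 6, 7, 3, 5, 4, so Column commits to Q. Subgame-perfect outcome: (D, Q) with payoffs (9, 7).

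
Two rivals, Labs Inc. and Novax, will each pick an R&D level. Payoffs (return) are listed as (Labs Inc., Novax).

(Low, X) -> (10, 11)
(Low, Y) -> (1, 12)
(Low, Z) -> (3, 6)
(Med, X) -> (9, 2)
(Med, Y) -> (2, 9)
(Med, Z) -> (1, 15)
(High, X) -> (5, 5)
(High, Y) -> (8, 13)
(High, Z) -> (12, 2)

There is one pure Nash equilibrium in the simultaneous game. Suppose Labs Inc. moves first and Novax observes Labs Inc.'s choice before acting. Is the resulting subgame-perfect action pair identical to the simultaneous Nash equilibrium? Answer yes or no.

yes

Solve by backward induction (Labs Inc. leads).
- Low → Novax plays Y (best of 11, 12, 6); Labs Inc. gets 1.
- Med → Novax plays Z (best of 2, 9, 15); Labs Inc. gets 1.
- High → Novax plays Y (best of 5, 13, 2); Labs Inc. gets 8.
Labs Inc.'s induced payoffs are 1, 1, 8, so Labs Inc. commits to High. Subgame-perfect outcome: (High, Y) with payoffs (8, 13).
Now find the simultaneous Nash equilibrium.
Labs Inc.'s best replies: X→Low; Y→High; Z→High.
Novax's best replies: Low→Y; Med→Z; High→Y.
Only (High, Y) has each player best-responding; Nash payoffs (8, 13).
Sequential outcome (High, Y) coincides with the Nash profile (High, Y).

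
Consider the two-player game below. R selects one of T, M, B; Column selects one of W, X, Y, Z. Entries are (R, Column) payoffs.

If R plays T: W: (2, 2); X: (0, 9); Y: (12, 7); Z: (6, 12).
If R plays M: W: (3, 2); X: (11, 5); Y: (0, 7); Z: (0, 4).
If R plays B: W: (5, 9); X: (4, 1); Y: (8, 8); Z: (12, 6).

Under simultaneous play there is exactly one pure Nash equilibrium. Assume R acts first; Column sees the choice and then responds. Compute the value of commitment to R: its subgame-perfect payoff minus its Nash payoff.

Backward induction with R moving first.
- T → Column plays Z (best of 2, 9, 7, 12); R gets 6.
- M → Column plays Y (best of 2, 5, 7, 4); R gets 0.
- B → Column plays W (best of 9, 1, 8, 6); R gets 5.
Among 6, 0, 5, the best is 6 at T. Subgame-perfect outcome: (T, Z) with payoffs (6, 12).
Under simultaneous play:
R's best replies: W→B; X→M; Y→T; Z→B.
Column's best replies: T→Z; M→Y; B→W.
Only (B, W) has each player best-responding; Nash payoffs (5, 9).
R's commitment gain: 6 − 5 = 1.

1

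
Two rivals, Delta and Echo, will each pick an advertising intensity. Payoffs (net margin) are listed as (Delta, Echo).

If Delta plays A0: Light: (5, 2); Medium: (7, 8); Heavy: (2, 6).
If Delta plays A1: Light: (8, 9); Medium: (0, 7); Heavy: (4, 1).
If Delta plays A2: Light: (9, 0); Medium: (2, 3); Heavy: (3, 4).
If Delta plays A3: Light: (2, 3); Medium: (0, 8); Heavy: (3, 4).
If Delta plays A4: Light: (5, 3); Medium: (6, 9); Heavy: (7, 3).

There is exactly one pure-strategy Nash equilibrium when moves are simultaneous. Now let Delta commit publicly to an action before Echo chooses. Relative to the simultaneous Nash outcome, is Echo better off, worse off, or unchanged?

Work backward from Echo's decision.
- A0 → Echo plays Medium (best of 2, 8, 6); Delta gets 7.
- A1 → Echo plays Light (best of 9, 7, 1); Delta gets 8.
- A2 → Echo plays Heavy (best of 0, 3, 4); Delta gets 3.
- A3 → Echo plays Medium (best of 3, 8, 4); Delta gets 0.
- A4 → Echo plays Medium (best of 3, 9, 3); Delta gets 6.
Maximizing over 7, 8, 3, 0, 6, Delta chooses A1. Subgame-perfect outcome: (A1, Light) with payoffs (8, 9).
For the simultaneous game, intersect best replies.
Delta's best replies: Light→A2; Medium→A0; Heavy→A4.
Echo's best replies: A0→Medium; A1→Light; A2→Heavy; A3→Medium; A4→Medium.
The unique mutual best reply is (A0, Medium), giving (7, 8).
Echo earns 9 sequentially versus 8 at the Nash outcome: better off.

better off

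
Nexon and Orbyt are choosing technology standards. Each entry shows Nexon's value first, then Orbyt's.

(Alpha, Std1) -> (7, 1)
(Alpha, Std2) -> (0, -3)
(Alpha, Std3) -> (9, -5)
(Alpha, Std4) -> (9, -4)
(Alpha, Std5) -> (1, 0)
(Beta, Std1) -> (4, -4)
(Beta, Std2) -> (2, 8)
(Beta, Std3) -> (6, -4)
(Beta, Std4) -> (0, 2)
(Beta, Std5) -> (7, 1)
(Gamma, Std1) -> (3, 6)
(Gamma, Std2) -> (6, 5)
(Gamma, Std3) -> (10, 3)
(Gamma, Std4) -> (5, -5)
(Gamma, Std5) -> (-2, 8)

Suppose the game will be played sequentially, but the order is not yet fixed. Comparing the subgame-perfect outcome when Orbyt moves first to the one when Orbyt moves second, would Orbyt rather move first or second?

first

If Nexon leads: Orbyt's best replies are Alpha→Std1, Beta→Std2, Gamma→Std5; Nexon's induced payoffs 7, 2, -2; outcome (Alpha, Std1), payoffs (7, 1).
If Orbyt leads: Nexon's best replies are Std1→Alpha, Std2→Gamma, Std3→Gamma, Std4→Alpha, Std5→Beta; Orbyt's induced payoffs 1, 5, 3, -4, 1; outcome (Gamma, Std2), payoffs (6, 5).
Orbyt gets 5 moving first and 1 moving second, so Orbyt prefers to move first.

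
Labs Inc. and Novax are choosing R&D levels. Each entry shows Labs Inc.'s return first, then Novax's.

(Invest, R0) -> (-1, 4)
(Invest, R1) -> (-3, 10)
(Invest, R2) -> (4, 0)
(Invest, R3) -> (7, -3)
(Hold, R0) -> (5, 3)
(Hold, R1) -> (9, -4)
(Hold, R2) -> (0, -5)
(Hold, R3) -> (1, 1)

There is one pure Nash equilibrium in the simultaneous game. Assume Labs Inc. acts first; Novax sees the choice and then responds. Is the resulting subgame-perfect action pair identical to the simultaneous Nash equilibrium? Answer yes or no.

Novax best-responds to each possible Labs Inc. move:
- Invest: BR = R1, leader payoff -3.
- Hold: BR = R0, leader payoff 5.
Maximizing over -3, 5, Labs Inc. chooses Hold. Subgame-perfect outcome: (Hold, R0) with payoffs (5, 3).
For the simultaneous game, intersect best replies.
Labs Inc.'s best replies: R0→Hold; R1→Hold; R2→Invest; R3→Invest.
Novax's best replies: Invest→R1; Hold→R0.
The unique mutual best reply is (Hold, R0), giving (5, 3).
Sequential outcome (Hold, R0) coincides with the Nash profile (Hold, R0).

yes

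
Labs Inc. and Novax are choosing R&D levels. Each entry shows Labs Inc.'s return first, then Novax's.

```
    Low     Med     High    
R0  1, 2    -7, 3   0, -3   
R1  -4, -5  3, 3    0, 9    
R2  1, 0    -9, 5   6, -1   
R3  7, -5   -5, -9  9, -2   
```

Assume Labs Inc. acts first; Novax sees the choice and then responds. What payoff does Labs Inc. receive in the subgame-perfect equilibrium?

9

Novax best-responds to each possible Labs Inc. move:
- R0: Novax compares 2, 3, -3 and picks Med; Labs Inc. would get -7.
- R1: Novax compares -5, 3, 9 and picks High; Labs Inc. would get 0.
- R2: Novax compares 0, 5, -1 and picks Med; Labs Inc. would get -9.
- R3: Novax compares -5, -9, -2 and picks High; Labs Inc. would get 9.
Labs Inc.'s induced payoffs are -7, 0, -9, 9, so Labs Inc. commits to R3. Subgame-perfect outcome: (R3, High) with payoffs (9, -2).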